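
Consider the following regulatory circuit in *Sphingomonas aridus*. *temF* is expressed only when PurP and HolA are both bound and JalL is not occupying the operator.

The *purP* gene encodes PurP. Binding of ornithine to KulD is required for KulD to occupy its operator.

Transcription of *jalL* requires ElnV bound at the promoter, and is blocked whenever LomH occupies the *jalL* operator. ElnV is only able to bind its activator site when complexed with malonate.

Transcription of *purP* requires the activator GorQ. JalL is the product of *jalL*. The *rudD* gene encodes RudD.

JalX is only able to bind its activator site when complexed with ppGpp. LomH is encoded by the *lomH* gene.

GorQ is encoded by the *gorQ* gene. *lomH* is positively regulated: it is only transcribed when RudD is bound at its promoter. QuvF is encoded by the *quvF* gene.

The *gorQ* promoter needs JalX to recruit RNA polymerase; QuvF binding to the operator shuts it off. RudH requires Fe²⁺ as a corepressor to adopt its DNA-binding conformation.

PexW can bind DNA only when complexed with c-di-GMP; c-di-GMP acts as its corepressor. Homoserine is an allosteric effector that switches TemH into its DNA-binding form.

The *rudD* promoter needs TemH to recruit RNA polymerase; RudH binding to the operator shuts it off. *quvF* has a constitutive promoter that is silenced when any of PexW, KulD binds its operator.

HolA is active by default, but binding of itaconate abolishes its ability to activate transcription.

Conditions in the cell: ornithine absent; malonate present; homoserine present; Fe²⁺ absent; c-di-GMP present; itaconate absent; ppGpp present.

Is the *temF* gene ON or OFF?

c-di-GMP is present, so PexW is active.
Ornithine is absent, so KulD is inactive.
With repressor PexW bound, *quvF* is not transcribed.
So QuvF is not produced.
ppGpp is present, so JalX is active.
No repressor is bound and JalX is active, so *gorQ* is transcribed.
So GorQ is produced and active.
No repressor is bound and GorQ is active, so *purP* is transcribed.
So PurP is produced and active.
Homoserine is present, so TemH is active.
Fe²⁺ is absent, so RudH is inactive.
No repressor is bound and TemH is active, so *rudD* is transcribed.
So RudD is produced and active.
No repressor is bound and RudD is active, so *lomH* is transcribed.
So LomH is produced and active.
Malonate is present, so ElnV is active.
With repressor LomH bound, *jalL* is not transcribed.
So JalL is not produced.
Itaconate is absent, so HolA is active.
No repressor is bound and PurP and HolA are active, so *temF* is transcribed.

ON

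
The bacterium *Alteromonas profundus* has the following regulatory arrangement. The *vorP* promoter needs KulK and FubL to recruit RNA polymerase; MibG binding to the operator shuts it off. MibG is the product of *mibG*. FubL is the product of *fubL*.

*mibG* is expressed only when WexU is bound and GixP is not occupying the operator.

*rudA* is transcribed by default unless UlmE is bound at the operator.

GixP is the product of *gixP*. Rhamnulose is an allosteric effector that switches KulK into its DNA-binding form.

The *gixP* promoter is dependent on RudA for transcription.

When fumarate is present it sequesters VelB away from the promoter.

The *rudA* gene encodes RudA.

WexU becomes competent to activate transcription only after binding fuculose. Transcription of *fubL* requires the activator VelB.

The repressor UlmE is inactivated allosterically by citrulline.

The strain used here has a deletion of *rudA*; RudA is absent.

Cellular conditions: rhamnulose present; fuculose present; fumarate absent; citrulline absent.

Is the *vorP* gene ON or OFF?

OFF

Rhamnulose is present, so KulK is active.
Fumarate is absent, so VelB is active.
No repressor is bound and VelB is active, so *fubL* is transcribed.
So FubL is produced and active.
RudA is non-functional in this strain, so it has no effect.
Required activator RudA is absent, so *gixP* is not transcribed.
So GixP is not produced.
Fuculose is present, so WexU is active.
No repressor is bound and WexU is active, so *mibG* is transcribed.
So MibG is produced and active.
With repressor MibG bound, *vorP* is not transcribed.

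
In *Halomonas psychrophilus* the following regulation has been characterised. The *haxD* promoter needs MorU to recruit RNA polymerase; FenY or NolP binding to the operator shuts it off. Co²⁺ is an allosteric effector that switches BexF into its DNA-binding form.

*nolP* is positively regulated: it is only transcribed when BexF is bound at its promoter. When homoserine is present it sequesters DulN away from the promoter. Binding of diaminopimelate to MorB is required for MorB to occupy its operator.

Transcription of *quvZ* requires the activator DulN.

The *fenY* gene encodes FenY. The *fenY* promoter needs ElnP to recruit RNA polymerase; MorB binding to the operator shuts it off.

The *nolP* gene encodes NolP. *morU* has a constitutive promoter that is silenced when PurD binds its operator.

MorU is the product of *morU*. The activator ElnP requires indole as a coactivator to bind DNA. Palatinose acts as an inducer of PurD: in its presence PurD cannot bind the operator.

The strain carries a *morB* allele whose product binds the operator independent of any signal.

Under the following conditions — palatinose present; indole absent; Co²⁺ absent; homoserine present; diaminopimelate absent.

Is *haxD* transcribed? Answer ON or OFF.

Indole is absent, so ElnP is inactive.
MorB is constitutively active in this strain.
With repressor MorB bound, *fenY* is not transcribed.
So FenY is not produced.
Palatinose is present, so PurD is inactive.
With no repressor bound, *morU* is transcribed.
So MorU is produced and active.
Co²⁺ is absent, so BexF is inactive.
Required activator BexF is absent, so *nolP* is not transcribed.
So NolP is not produced.
No repressor is bound and MorU is active, so *haxD* is transcribed.

ON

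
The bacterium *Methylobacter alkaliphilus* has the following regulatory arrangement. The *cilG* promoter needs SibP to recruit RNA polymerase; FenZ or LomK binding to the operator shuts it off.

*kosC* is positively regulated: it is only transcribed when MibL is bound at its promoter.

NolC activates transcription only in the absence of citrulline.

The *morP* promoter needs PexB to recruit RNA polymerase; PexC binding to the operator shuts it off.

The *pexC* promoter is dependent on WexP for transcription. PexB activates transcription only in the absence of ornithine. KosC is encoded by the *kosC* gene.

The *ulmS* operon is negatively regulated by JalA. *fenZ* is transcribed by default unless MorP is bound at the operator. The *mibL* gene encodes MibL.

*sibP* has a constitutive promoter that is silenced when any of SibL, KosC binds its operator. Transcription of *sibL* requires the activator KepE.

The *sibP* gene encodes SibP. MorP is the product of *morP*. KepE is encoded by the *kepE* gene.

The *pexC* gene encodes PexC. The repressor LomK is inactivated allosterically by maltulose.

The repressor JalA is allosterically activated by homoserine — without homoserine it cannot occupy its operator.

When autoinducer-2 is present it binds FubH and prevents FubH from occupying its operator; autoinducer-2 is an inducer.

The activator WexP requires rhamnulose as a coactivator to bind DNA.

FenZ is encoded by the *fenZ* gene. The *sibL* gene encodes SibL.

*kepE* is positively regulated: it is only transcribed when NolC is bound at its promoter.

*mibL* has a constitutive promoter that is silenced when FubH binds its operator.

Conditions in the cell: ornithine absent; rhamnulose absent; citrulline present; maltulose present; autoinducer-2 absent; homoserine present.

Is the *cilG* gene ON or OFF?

Rhamnulose is absent, so WexP is inactive.
Required activator WexP is absent, so *pexC* is not transcribed.
So PexC is not produced.
Ornithine is absent, so PexB is active.
No repressor is bound and PexB is active, so *morP* is transcribed.
So MorP is produced and active.
With repressor MorP bound, *fenZ* is not transcribed.
So FenZ is not produced.
Maltulose is present, so LomK is inactive.
Citrulline is present, so NolC is inactive.
Required activator NolC is absent, so *kepE* is not transcribed.
So KepE is not produced.
Required activator KepE is absent, so *sibL* is not transcribed.
So SibL is not produced.
Autoinducer-2 is absent, so FubH is active.
With repressor FubH bound, *mibL* is not transcribed.
So MibL is not produced.
Required activator MibL is absent, so *kosC* is not transcribed.
So KosC is not produced.
With no repressor bound, *sibP* is transcribed.
So SibP is produced and active.
No repressor is bound and SibP is active, so *cilG* is transcribed.

ON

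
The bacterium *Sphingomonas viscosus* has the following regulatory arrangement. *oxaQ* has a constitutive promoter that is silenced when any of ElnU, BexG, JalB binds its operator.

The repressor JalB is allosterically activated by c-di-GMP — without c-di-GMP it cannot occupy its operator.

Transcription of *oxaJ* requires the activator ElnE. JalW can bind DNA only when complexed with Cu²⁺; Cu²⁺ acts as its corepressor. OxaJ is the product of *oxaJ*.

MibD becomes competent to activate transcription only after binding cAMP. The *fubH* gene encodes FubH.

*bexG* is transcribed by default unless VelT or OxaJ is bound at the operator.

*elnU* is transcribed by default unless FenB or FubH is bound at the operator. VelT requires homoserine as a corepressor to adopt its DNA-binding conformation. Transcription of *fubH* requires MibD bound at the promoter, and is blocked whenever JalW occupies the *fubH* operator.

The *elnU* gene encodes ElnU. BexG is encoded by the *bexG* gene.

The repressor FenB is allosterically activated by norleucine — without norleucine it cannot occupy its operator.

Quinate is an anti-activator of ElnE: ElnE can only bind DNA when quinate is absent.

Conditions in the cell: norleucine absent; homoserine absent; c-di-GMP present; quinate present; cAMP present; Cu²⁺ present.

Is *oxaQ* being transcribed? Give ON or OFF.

Norleucine is absent, so FenB is inactive.
cAMP is present, so MibD is active.
Cu²⁺ is present, so JalW is active.
With repressor JalW bound, *fubH* is not transcribed.
So FubH is not produced.
With no repressor bound, *elnU* is transcribed.
So ElnU is produced and active.
Homoserine is absent, so VelT is inactive.
Quinate is present, so ElnE is inactive.
Required activator ElnE is absent, so *oxaJ* is not transcribed.
So OxaJ is not produced.
With no repressor bound, *bexG* is transcribed.
So BexG is produced and active.
c-di-GMP is present, so JalB is active.
With repressor ElnU bound, *oxaQ* is not transcribed.

OFF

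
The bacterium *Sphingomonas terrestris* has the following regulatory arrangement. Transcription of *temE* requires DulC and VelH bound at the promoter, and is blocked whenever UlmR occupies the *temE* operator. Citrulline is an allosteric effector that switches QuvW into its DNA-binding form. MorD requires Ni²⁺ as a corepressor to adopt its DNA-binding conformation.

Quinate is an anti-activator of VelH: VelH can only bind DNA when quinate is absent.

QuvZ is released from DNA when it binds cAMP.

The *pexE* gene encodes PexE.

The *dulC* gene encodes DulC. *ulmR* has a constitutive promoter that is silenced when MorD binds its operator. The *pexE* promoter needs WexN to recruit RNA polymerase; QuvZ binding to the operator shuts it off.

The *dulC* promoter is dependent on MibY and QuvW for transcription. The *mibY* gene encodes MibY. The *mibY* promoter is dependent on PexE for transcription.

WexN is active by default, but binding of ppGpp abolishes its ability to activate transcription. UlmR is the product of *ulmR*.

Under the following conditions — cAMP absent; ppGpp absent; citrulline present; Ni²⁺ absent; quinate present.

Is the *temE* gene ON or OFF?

ppGpp is absent, so WexN is active.
cAMP is absent, so QuvZ is active.
With repressor QuvZ bound, *pexE* is not transcribed.
So PexE is not produced.
Required activator PexE is absent, so *mibY* is not transcribed.
So MibY is not produced.
Citrulline is present, so QuvW is active.
Required activator MibY is absent, so *dulC* is not transcribed.
So DulC is not produced.
Ni²⁺ is absent, so MorD is inactive.
With no repressor bound, *ulmR* is transcribed.
So UlmR is produced and active.
Quinate is present, so VelH is inactive.
With repressor UlmR bound, *temE* is not transcribed.

OFF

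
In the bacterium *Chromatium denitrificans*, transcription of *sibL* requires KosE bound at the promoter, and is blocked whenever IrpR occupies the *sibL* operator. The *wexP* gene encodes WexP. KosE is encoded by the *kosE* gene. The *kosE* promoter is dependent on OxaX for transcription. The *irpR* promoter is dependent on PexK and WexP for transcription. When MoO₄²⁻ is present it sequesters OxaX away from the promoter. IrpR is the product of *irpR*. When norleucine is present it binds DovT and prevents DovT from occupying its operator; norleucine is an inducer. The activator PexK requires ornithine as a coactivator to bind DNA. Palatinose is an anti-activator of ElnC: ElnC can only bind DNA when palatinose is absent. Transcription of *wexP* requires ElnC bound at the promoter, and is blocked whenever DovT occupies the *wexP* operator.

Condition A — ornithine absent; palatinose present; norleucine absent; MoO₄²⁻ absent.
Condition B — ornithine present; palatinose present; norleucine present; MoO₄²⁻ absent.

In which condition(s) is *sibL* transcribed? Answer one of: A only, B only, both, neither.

Condition A:
Ornithine is absent, so PexK is inactive.
Palatinose is present, so ElnC is inactive.
Norleucine is absent, so DovT is active.
With repressor DovT bound, *wexP* is not transcribed.
So WexP is not produced.
Required activator PexK is absent, so *irpR* is not transcribed.
So IrpR is not produced.
MoO₄²⁻ is absent, so OxaX is active.
No repressor is bound and OxaX is active, so *kosE* is transcribed.
So KosE is produced and active.
No repressor is bound and KosE is active, so *sibL* is transcribed.
→ *sibL* is ON in A.
Condition B:
Ornithine is present, so PexK is active.
Palatinose is present, so ElnC is inactive.
Norleucine is present, so DovT is inactive.
Required activator ElnC is absent, so *wexP* is not transcribed.
So WexP is not produced.
Required activator WexP is absent, so *irpR* is not transcribed.
So IrpR is not produced.
MoO₄²⁻ is absent, so OxaX is active.
No repressor is bound and OxaX is active, so *kosE* is transcribed.
So KosE is produced and active.
No repressor is bound and KosE is active, so *sibL* is transcribed.
→ *sibL* is ON in B.

both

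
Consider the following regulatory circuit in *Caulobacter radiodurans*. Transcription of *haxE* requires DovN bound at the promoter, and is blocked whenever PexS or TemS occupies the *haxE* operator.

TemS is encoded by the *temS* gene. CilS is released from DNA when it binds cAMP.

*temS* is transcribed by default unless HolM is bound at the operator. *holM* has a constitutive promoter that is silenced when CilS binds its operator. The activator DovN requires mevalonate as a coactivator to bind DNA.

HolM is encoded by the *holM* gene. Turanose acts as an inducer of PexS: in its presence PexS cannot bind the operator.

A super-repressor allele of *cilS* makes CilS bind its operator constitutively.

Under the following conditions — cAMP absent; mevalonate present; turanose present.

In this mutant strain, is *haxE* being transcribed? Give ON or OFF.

Mevalonate is present, so DovN is active.
Turanose is present, so PexS is inactive.
CilS is constitutively active in this strain.
With repressor CilS bound, *holM* is not transcribed.
So HolM is not produced.
With no repressor bound, *temS* is transcribed.
So TemS is produced and active.
With repressor TemS bound, *haxE* is not transcribed.

OFF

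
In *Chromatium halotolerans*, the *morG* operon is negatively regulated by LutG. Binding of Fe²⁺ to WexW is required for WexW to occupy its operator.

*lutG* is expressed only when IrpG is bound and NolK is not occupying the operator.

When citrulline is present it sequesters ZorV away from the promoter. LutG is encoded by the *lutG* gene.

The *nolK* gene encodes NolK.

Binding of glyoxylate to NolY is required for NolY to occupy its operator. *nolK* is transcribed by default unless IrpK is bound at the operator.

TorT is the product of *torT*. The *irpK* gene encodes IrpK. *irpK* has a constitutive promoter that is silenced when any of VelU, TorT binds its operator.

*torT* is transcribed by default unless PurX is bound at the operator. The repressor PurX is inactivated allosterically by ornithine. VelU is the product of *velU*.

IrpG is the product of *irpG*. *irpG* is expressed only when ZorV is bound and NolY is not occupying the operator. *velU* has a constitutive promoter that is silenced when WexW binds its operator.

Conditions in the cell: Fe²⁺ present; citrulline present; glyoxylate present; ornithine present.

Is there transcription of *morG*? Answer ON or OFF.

Fe²⁺ is present, so WexW is active.
With repressor WexW bound, *velU* is not transcribed.
So VelU is not produced.
Ornithine is present, so PurX is inactive.
With no repressor bound, *torT* is transcribed.
So TorT is produced and active.
With repressor TorT bound, *irpK* is not transcribed.
So IrpK is not produced.
With no repressor bound, *nolK* is transcribed.
So NolK is produced and active.
Citrulline is present, so ZorV is inactive.
Glyoxylate is present, so NolY is active.
With repressor NolY bound, *irpG* is not transcribed.
So IrpG is not produced.
With repressor NolK bound, *lutG* is not transcribed.
So LutG is not produced.
With no repressor bound, *morG* is transcribed.

ON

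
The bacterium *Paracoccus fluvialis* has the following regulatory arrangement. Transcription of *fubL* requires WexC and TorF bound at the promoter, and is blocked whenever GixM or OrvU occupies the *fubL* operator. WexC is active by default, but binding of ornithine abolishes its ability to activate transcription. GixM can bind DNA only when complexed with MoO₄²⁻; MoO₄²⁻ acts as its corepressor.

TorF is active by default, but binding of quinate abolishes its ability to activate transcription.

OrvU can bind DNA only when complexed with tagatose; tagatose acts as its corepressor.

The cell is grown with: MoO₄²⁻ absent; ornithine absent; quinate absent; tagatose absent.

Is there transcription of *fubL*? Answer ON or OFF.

ON

MoO₄²⁻ is absent, so GixM is inactive.
Ornithine is absent, so WexC is active.
Tagatose is absent, so OrvU is inactive.
Quinate is absent, so TorF is active.
No repressor is bound and WexC and TorF are active, so *fubL* is transcribed.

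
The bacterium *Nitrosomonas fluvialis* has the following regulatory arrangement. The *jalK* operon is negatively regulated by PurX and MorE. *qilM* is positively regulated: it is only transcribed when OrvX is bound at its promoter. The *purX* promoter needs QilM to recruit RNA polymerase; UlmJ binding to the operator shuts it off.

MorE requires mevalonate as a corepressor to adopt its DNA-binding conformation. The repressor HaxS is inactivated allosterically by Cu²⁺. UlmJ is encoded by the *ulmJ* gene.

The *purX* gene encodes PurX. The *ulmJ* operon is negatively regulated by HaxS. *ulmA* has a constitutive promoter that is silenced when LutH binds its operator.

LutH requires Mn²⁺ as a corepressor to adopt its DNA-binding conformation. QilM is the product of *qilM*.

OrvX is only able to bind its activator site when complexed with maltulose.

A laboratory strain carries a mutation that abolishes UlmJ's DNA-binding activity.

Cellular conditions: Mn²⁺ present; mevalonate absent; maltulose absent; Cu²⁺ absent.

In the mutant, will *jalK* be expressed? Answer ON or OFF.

Maltulose is absent, so OrvX is inactive.
Required activator OrvX is absent, so *qilM* is not transcribed.
So QilM is not produced.
UlmJ is non-functional in this strain, so it has no effect.
Required activator QilM is absent, so *purX* is not transcribed.
So PurX is not produced.
Mevalonate is absent, so MorE is inactive.
With no repressor bound, *jalK* is transcribed.

ON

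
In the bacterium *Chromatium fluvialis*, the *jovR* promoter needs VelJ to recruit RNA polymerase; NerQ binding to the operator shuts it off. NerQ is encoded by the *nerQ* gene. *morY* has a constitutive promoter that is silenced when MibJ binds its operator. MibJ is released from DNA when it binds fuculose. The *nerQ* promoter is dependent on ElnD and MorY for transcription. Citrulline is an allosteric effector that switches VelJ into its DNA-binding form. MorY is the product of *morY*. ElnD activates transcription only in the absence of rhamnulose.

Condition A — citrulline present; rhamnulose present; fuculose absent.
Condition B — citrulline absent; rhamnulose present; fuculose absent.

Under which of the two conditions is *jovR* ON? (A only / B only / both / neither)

A only

Condition A:
Citrulline is present, so VelJ is active.
Rhamnulose is present, so ElnD is inactive.
Fuculose is absent, so MibJ is active.
With repressor MibJ bound, *morY* is not transcribed.
So MorY is not produced.
Required activator ElnD is absent, so *nerQ* is not transcribed.
So NerQ is not produced.
No repressor is bound and VelJ is active, so *jovR* is transcribed.
→ *jovR* is ON in A.
Condition B:
Citrulline is absent, so VelJ is inactive.
Rhamnulose is present, so ElnD is inactive.
Fuculose is absent, so MibJ is active.
With repressor MibJ bound, *morY* is not transcribed.
So MorY is not produced.
Required activator ElnD is absent, so *nerQ* is not transcribed.
So NerQ is not produced.
Required activator VelJ is absent, so *jovR* is not transcribed.
→ *jovR* is OFF in B.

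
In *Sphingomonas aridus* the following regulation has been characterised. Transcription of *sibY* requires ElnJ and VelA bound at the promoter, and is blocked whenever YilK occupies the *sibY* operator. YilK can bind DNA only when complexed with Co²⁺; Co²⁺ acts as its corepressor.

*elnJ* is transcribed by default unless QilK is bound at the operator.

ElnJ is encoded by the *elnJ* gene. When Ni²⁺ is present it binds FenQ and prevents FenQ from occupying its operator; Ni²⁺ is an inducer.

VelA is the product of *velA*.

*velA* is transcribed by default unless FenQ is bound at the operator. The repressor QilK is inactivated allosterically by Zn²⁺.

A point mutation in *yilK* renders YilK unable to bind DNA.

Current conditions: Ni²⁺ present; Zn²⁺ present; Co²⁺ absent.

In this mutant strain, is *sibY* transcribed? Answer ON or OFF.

ON

Zn²⁺ is present, so QilK is inactive.
With no repressor bound, *elnJ* is transcribed.
So ElnJ is produced and active.
Ni²⁺ is present, so FenQ is inactive.
With no repressor bound, *velA* is transcribed.
So VelA is produced and active.
YilK is non-functional in this strain, so it has no effect.
No repressor is bound and ElnJ and VelA are active, so *sibY* is transcribed.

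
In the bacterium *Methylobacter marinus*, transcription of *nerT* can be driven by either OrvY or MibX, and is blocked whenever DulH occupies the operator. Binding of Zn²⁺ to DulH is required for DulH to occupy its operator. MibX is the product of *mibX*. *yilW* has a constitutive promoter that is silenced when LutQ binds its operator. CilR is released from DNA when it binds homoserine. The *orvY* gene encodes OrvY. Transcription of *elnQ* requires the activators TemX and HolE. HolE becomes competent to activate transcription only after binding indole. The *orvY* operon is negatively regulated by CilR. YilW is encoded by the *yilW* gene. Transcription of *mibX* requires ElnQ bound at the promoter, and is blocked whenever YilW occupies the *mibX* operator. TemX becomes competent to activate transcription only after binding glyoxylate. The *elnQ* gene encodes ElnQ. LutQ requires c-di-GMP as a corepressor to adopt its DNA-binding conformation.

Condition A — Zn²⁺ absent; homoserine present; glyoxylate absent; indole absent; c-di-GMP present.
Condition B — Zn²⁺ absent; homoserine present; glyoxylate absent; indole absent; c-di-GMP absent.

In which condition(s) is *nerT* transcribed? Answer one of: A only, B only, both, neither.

both

Condition A:
Zn²⁺ is absent, so DulH is inactive.
Homoserine is present, so CilR is inactive.
With no repressor bound, *orvY* is transcribed.
So OrvY is produced and active.
Glyoxylate is absent, so TemX is inactive.
Indole is absent, so HolE is inactive.
Required activator TemX is absent, so *elnQ* is not transcribed.
So ElnQ is not produced.
c-di-GMP is present, so LutQ is active.
With repressor LutQ bound, *yilW* is not transcribed.
So YilW is not produced.
Required activator ElnQ is absent, so *mibX* is not transcribed.
So MibX is not produced.
Activator OrvY is present, so *nerT* is transcribed.
→ *nerT* is ON in A.
Condition B:
Zn²⁺ is absent, so DulH is inactive.
Homoserine is present, so CilR is inactive.
With no repressor bound, *orvY* is transcribed.
So OrvY is produced and active.
Glyoxylate is absent, so TemX is inactive.
Indole is absent, so HolE is inactive.
Required activator TemX is absent, so *elnQ* is not transcribed.
So ElnQ is not produced.
c-di-GMP is absent, so LutQ is inactive.
With no repressor bound, *yilW* is transcribed.
So YilW is produced and active.
With repressor YilW bound, *mibX* is not transcribed.
So MibX is not produced.
Activator OrvY is present, so *nerT* is transcribed.
→ *nerT* is ON in B.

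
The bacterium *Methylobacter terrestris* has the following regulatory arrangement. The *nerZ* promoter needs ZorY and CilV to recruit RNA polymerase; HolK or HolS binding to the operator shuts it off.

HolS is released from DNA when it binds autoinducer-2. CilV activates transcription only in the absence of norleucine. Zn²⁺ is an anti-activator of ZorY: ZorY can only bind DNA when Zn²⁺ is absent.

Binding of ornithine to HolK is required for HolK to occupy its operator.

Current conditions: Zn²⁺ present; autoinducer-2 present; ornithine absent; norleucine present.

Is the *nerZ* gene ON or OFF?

OFF

Zn²⁺ is present, so ZorY is inactive.
Ornithine is absent, so HolK is inactive.
Norleucine is present, so CilV is inactive.
Autoinducer-2 is present, so HolS is inactive.
Required activator ZorY is absent, so *nerZ* is not transcribed.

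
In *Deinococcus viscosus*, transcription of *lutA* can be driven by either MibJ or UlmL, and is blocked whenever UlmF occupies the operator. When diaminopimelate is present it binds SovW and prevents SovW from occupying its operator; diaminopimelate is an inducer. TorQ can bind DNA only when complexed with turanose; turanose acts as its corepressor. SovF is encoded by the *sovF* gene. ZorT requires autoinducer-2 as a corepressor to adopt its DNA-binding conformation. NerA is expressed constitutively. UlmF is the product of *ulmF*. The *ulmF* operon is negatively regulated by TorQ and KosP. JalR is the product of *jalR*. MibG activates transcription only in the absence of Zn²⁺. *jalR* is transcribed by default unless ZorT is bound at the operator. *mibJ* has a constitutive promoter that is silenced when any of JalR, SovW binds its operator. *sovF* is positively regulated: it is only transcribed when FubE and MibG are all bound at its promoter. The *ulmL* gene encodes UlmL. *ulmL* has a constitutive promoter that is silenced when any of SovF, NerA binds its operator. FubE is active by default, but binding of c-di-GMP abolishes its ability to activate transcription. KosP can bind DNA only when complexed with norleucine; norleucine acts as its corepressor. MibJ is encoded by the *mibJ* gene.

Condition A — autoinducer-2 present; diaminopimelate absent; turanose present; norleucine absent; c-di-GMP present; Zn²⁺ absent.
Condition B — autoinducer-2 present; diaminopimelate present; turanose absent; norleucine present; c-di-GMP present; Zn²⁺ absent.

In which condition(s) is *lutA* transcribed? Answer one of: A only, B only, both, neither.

B only

Condition A:
Autoinducer-2 is present, so ZorT is active.
With repressor ZorT bound, *jalR* is not transcribed.
So JalR is not produced.
Diaminopimelate is absent, so SovW is active.
With repressor SovW bound, *mibJ* is not transcribed.
So MibJ is not produced.
Turanose is present, so TorQ is active.
Norleucine is absent, so KosP is inactive.
With repressor TorQ bound, *ulmF* is not transcribed.
So UlmF is not produced.
c-di-GMP is present, so FubE is inactive.
Zn²⁺ is absent, so MibG is active.
Required activator FubE is absent, so *sovF* is not transcribed.
So SovF is not produced.
NerA is produced constitutively and is active.
With repressor NerA bound, *ulmL* is not transcribed.
So UlmL is not produced.
No activator is available at the *lutA* promoter, so *lutA* is not transcribed.
→ *lutA* is OFF in A.
Condition B:
Autoinducer-2 is present, so ZorT is active.
With repressor ZorT bound, *jalR* is not transcribed.
So JalR is not produced.
Diaminopimelate is present, so SovW is inactive.
With no repressor bound, *mibJ* is transcribed.
So MibJ is produced and active.
Turanose is absent, so TorQ is inactive.
Norleucine is present, so KosP is active.
With repressor KosP bound, *ulmF* is not transcribed.
So UlmF is not produced.
c-di-GMP is present, so FubE is inactive.
Zn²⁺ is absent, so MibG is active.
Required activator FubE is absent, so *sovF* is not transcribed.
So SovF is not produced.
NerA is produced constitutively and is active.
With repressor NerA bound, *ulmL* is not transcribed.
So UlmL is not produced.
Activator MibJ is present, so *lutA* is transcribed.
→ *lutA* is ON in B.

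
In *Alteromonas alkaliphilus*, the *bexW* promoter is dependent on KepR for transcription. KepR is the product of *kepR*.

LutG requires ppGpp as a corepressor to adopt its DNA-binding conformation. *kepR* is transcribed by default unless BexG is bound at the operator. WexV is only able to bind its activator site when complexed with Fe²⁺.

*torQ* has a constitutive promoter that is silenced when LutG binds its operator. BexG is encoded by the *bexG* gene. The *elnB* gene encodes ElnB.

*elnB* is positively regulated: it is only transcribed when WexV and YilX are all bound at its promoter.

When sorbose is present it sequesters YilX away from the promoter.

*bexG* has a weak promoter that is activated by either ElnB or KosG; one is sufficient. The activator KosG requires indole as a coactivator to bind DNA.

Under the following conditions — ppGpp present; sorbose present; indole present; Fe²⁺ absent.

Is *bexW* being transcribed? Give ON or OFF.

OFF

Fe²⁺ is absent, so WexV is inactive.
Sorbose is present, so YilX is inactive.
Required activator WexV is absent, so *elnB* is not transcribed.
So ElnB is not produced.
Indole is present, so KosG is active.
Activator KosG is present, so *bexG* is transcribed.
So BexG is produced and active.
With repressor BexG bound, *kepR* is not transcribed.
So KepR is not produced.
Required activator KepR is absent, so *bexW* is not transcribed.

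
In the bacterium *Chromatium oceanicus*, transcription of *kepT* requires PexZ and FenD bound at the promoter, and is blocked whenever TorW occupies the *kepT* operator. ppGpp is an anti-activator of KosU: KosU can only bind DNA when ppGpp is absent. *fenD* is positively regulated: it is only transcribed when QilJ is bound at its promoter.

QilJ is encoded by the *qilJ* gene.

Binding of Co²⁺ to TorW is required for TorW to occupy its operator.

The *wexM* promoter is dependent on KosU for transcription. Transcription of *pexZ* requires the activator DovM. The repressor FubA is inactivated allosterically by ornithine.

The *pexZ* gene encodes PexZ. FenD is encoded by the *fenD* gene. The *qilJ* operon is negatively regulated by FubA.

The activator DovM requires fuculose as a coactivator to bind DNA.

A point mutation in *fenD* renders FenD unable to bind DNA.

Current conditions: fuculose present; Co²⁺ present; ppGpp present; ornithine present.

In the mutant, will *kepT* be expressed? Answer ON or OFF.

Co²⁺ is present, so TorW is active.
Fuculose is present, so DovM is active.
No repressor is bound and DovM is active, so *pexZ* is transcribed.
So PexZ is produced and active.
FenD is non-functional in this strain, so it has no effect.
With repressor TorW bound, *kepT* is not transcribed.

OFF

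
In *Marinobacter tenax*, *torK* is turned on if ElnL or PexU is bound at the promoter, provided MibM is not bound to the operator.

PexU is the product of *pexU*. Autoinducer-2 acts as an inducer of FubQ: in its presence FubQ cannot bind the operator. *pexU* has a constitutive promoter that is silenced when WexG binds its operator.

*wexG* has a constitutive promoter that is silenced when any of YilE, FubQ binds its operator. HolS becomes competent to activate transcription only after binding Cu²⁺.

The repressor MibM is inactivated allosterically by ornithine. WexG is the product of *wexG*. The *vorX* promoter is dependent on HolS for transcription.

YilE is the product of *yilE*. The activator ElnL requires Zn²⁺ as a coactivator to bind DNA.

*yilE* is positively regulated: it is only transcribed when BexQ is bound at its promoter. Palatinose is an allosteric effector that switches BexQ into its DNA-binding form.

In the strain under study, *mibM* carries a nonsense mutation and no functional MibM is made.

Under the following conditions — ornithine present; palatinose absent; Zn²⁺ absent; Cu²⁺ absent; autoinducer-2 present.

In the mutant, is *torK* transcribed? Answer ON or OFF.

OFF

MibM is non-functional in this strain, so it has no effect.
Zn²⁺ is absent, so ElnL is inactive.
Palatinose is absent, so BexQ is inactive.
Required activator BexQ is absent, so *yilE* is not transcribed.
So YilE is not produced.
Autoinducer-2 is present, so FubQ is inactive.
With no repressor bound, *wexG* is transcribed.
So WexG is produced and active.
With repressor WexG bound, *pexU* is not transcribed.
So PexU is not produced.
No activator is available at the *torK* promoter, so *torK* is not transcribed.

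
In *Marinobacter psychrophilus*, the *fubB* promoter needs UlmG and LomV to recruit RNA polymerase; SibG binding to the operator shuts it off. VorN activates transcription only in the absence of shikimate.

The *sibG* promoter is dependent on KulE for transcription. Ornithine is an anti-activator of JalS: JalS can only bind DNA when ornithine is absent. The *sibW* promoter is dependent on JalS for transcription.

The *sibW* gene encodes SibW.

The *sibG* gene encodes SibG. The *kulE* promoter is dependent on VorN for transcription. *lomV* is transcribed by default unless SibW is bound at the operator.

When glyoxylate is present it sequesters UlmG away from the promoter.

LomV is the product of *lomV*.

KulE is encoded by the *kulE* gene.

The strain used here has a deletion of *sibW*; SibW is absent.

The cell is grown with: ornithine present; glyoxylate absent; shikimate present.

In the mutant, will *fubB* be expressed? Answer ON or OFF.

Shikimate is present, so VorN is inactive.
Required activator VorN is absent, so *kulE* is not transcribed.
So KulE is not produced.
Required activator KulE is absent, so *sibG* is not transcribed.
So SibG is not produced.
Glyoxylate is absent, so UlmG is active.
SibW is non-functional in this strain, so it has no effect.
With no repressor bound, *lomV* is transcribed.
So LomV is produced and active.
No repressor is bound and UlmG and LomV are active, so *fubB* is transcribed.

ON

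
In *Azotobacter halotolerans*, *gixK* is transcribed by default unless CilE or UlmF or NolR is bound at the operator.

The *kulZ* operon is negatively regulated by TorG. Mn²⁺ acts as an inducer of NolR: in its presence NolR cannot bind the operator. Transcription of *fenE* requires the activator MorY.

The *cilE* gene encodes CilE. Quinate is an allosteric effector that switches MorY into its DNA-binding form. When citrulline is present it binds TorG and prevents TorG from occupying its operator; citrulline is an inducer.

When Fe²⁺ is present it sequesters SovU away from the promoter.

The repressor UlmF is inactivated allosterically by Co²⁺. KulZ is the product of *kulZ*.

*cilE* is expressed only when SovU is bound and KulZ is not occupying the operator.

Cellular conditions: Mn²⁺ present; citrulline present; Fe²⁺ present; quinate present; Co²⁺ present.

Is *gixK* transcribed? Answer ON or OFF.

ON

Citrulline is present, so TorG is inactive.
With no repressor bound, *kulZ* is transcribed.
So KulZ is produced and active.
Fe²⁺ is present, so SovU is inactive.
With repressor KulZ bound, *cilE* is not transcribed.
So CilE is not produced.
Co²⁺ is present, so UlmF is inactive.
Mn²⁺ is present, so NolR is inactive.
With no repressor bound, *gixK* is transcribed.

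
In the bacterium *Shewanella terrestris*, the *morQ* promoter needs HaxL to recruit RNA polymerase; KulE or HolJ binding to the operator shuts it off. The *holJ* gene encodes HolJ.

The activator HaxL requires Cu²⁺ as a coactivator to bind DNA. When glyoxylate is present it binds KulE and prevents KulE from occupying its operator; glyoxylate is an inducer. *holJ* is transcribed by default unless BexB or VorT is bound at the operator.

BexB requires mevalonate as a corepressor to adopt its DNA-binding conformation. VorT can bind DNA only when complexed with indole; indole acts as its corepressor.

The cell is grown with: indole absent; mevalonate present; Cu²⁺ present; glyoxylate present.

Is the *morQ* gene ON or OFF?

ON

Cu²⁺ is present, so HaxL is active.
Glyoxylate is present, so KulE is inactive.
Mevalonate is present, so BexB is active.
Indole is absent, so VorT is inactive.
With repressor BexB bound, *holJ* is not transcribed.
So HolJ is not produced.
No repressor is bound and HaxL is active, so *morQ* is transcribed.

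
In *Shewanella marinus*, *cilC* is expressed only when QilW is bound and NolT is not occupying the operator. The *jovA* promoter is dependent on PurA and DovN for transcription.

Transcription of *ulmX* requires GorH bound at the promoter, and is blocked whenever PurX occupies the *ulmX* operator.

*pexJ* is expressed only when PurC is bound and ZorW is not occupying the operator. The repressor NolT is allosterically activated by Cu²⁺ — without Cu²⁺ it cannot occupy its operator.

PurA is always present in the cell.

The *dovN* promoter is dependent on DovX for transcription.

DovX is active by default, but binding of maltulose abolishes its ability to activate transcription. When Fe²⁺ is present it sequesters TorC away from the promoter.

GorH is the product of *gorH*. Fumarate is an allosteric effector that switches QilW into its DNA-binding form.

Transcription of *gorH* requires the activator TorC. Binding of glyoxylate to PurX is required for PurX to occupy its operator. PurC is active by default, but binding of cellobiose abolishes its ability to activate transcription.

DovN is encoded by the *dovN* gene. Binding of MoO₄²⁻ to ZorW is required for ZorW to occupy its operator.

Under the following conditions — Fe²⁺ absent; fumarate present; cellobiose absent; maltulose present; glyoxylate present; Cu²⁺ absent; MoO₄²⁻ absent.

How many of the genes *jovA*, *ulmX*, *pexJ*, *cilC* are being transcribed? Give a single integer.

2

PurA is produced constitutively and is active.
Maltulose is present, so DovX is inactive.
Required activator DovX is absent, so *dovN* is not transcribed.
So DovN is not produced.
Required activator DovN is absent, so *jovA* is not transcribed.
→ *jovA* is OFF.
Glyoxylate is present, so PurX is active.
Fe²⁺ is absent, so TorC is active.
No repressor is bound and TorC is active, so *gorH* is transcribed.
So GorH is produced and active.
With repressor PurX bound, *ulmX* is not transcribed.
→ *ulmX* is OFF.
Cellobiose is absent, so PurC is active.
MoO₄²⁻ is absent, so ZorW is inactive.
No repressor is bound and PurC is active, so *pexJ* is transcribed.
→ *pexJ* is ON.
Cu²⁺ is absent, so NolT is inactive.
Fumarate is present, so QilW is active.
No repressor is bound and QilW is active, so *cilC* is transcribed.
→ *cilC* is ON.
2 of the 4 genes are transcribed.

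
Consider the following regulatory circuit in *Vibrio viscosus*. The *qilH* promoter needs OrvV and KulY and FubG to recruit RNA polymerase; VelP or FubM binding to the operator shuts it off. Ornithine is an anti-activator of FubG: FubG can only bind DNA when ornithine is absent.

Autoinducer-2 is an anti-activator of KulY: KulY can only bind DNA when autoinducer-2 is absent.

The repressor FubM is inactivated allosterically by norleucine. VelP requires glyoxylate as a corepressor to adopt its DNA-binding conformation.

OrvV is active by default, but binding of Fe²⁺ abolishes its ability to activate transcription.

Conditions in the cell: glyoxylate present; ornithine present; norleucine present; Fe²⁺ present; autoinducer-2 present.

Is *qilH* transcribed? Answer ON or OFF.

Fe²⁺ is present, so OrvV is inactive.
Autoinducer-2 is present, so KulY is inactive.
Glyoxylate is present, so VelP is active.
Norleucine is present, so FubM is inactive.
Ornithine is present, so FubG is inactive.
With repressor VelP bound, *qilH* is not transcribed.

OFF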